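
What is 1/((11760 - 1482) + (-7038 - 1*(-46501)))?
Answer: 1/49741 ≈ 2.0104e-5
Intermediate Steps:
1/((11760 - 1482) + (-7038 - 1*(-46501))) = 1/(10278 + (-7038 + 46501)) = 1/(10278 + 39463) = 1/49741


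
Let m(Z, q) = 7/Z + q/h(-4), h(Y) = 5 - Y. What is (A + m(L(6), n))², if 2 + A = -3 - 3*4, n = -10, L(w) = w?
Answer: 93025/324 ≈ 287.11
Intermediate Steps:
m(Z, q) = 7/Z + q/9 (m(Z, q) = 7/Z + q/(5 - 1*(-4)) = 7/Z + q/(5 + 4) = 7/Z + q/9)
A = -17 (A = -2 + (-3 - 3*4) = -2 + (-3 - 12) = -2 - 15 = -17)
(A + m(L(6), n))² = (-17 + (7/6 + (⅑)*(-10)))² = (-17 + (7*(⅙) - 10/9))² = (-17 + (7/6 - 10/9))² = (-17 + 1/18)² = (-305/18)² = 93025/324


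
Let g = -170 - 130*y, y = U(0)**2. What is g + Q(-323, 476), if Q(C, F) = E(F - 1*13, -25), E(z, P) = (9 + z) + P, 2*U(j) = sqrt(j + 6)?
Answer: 82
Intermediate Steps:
U(j) = sqrt(6 + j)/2 (U(j) = sqrt(j + 6)/2 = sqrt(6 + j)/2)
y = 3/2 (y = (sqrt(6 + 0)/2)**2 = (sqrt(6)/2)**2 = 3/2 ≈ 1.5000)
E(z, P) = 9 + P + z
Q(C, F) = -29 + F (Q(C, F) = 9 - 25 + (F - 1*13) = 9 - 25 + (F - 13) = 9 - 25 + (-13 + F) = -29 + F)
g = -365 (g = -170 - 130*3/2 = -170 - 195 = -365)
g + Q(-323, 476) = -365 + (-29 + 476) = -365 + 447 = 82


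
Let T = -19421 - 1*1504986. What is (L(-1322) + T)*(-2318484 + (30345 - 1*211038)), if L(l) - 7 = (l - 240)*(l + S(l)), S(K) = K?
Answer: -6511675650456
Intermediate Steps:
T = -1524407 (T = -19421 - 1504986 = -1524407)
L(l) = 7 + 2*l*(-240 + l) (L(l) = 7 + (l - 240)*(l + l) = 7 + (-240 + l)*(2*l) = 7 + 2*l*(-240 + l))
(L(-1322) + T)*(-2318484 + (30345 - 1*211038)) = ((7 - 480*(-1322) + 2*(-1322)²) - 1524407)*(-2318484 + (30345 - 1*211038)) = ((7 + 634560 + 2*1747684) - 1524407)*(-2318484 + (30345 - 211038)) = ((7 + 634560 + 3495368) - 1524407)*(-2318484 - 180693) = (4129935 - 1524407)*(-2499177) = 2605528*(-2499177) = -6511675650456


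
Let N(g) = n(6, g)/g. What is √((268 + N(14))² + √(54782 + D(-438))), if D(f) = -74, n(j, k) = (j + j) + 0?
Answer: √(3541924 + 98*√13677)/7 ≈ 269.29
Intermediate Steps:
n(j, k) = 2*j (n(j, k) = 2*j + 0 = 2*j)
N(g) = 12/g (N(g) = (2*6)/g = 12/g)
√((268 + N(14))² + √(54782 + D(-438))) = √((268 + 12/14)² + √(54782 - 74)) = √((268 + 12*(1/14))² + √54708) = √((268 + 6/7)² + 2*√13677) = √((1882/7)² + 2*√13677) = √(3541924/49 + 2*√13677)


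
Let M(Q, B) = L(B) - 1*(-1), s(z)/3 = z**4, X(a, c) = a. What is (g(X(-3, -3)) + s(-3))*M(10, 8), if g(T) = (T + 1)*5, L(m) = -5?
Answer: -932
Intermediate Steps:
s(z) = 3*z**4
M(Q, B) = -4 (M(Q, B) = -5 - 1*(-1) = -5 + 1 = -4)
g(T) = 5 + 5*T (g(T) = (1 + T)*5 = 5 + 5*T)
(g(X(-3, -3)) + s(-3))*M(10, 8) = ((5 + 5*(-3)) + 3*(-3)**4)*(-4) = ((5 - 15) + 3*81)*(-4) = (-10 + 243)*(-4) = 233*(-4) = -932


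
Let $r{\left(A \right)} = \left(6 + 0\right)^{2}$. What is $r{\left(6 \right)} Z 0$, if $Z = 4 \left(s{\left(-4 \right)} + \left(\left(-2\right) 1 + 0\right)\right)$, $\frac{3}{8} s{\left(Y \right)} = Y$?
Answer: $0$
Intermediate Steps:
$s{\left(Y \right)} = \frac{8 Y}{3}$
$r{\left(A \right)} = 36$ ($r{\left(A \right)} = 6^{2} = 36$)
$Z = - \frac{152}{3}$ ($Z = 4 \left(\frac{8}{3} \left(-4\right) + \left(\left(-2\right) 1 + 0\right)\right) = 4 \left(- \frac{32}{3} + \left(-2 + 0\right)\right) = 4 \left(- \frac{32}{3} - 2\right) = 4 \left(- \frac{38}{3}\right) = - \frac{152}{3} \approx -50.667$)
$r{\left(6 \right)} Z 0 = 36 \left(- \frac{152}{3}\right) 0 = \left(-1824\right) 0 = 0$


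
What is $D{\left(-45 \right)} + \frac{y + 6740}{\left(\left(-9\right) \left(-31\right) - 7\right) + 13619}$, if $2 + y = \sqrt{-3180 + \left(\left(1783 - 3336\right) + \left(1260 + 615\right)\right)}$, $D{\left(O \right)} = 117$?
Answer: $\frac{1631985}{13891} + \frac{i \sqrt{2858}}{13891} \approx 117.49 + 0.0038486 i$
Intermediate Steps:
$y = -2 + i \sqrt{2858}$ ($y = -2 + \sqrt{-3180 + \left(\left(1783 - 3336\right) + \left(1260 + 615\right)\right)} = -2 + \sqrt{-3180 + \left(-1553 + 1875\right)} = -2 + \sqrt{-3180 + 322} = -2 + \sqrt{-2858} = -2 + i \sqrt{2858} \approx -2.0 + 53.46 i$)
$D{\left(-45 \right)} + \frac{y + 6740}{\left(\left(-9\right) \left(-31\right) - 7\right) + 13619} = 117 + \frac{\left(-2 + i \sqrt{2858}\right) + 6740}{\left(\left(-9\right) \left(-31\right) - 7\right) + 13619} = 117 + \frac{6738 + i \sqrt{2858}}{\left(279 - 7\right) + 13619} = 117 + \frac{6738 + i \sqrt{2858}}{272 + 13619} = 117 + \frac{6738 + i \sqrt{2858}}{13891} = 117 + \left(6738 + i \sqrt{2858}\right) \frac{1}{13891} = 117 + \left(\frac{6738}{13891} + \frac{i \sqrt{2858}}{13891}\right) = \frac{1631985}{13891} + \frac{i \sqrt{2858}}{13891}$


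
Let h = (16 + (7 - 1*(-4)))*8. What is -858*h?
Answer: -185328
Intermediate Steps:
h = 216 (h = (16 + (7 + 4))*8 = (16 + 11)*8 = 27*8 = 216)
-858*h = -858*216 = -185328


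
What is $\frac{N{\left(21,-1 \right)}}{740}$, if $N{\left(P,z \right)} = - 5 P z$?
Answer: $\frac{21}{148} \approx 0.14189$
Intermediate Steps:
$N{\left(P,z \right)} = - 5 P z$
$\frac{N{\left(21,-1 \right)}}{740} = \frac{\left(-5\right) 21 \left(-1\right)}{740} = 105 \cdot \frac{1}{740} = \frac{21}{148}$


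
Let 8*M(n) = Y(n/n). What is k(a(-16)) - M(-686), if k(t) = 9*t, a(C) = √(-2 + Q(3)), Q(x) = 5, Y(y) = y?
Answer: -⅛ + 9*√3 ≈ 15.463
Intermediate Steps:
a(C) = √3 (a(C) = √(-2 + 5) = √3)
M(n) = ⅛ (M(n) = (n/n)/8 = (⅛)*1 = ⅛)
k(a(-16)) - M(-686) = 9*√3 - 1*⅛ = 9*√3 - ⅛ = -⅛ + 9*√3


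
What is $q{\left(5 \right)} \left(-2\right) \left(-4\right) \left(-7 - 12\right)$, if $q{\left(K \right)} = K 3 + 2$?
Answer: $-2584$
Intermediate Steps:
$q{\left(K \right)} = 2 + 3 K$ ($q{\left(K \right)} = 3 K + 2 = 2 + 3 K$)
$q{\left(5 \right)} \left(-2\right) \left(-4\right) \left(-7 - 12\right) = \left(2 + 3 \cdot 5\right) \left(-2\right) \left(-4\right) \left(-7 - 12\right) = \left(2 + 15\right) \left(-2\right) \left(-4\right) \left(-7 - 12\right) = 17 \left(-2\right) \left(-4\right) \left(-19\right) = \left(-34\right) \left(-4\right) \left(-19\right) = 136 \left(-19\right) = -2584$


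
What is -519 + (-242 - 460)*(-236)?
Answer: 165153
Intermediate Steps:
-519 + (-242 - 460)*(-236) = -519 - 702*(-236) = -519 + 165672 = 165153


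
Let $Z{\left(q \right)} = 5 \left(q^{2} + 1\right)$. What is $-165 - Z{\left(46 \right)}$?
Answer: $-10750$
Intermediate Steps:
$Z{\left(q \right)} = 5 + 5 q^{2}$ ($Z{\left(q \right)} = 5 \left(1 + q^{2}\right) = 5 + 5 q^{2}$)
$-165 - Z{\left(46 \right)} = -165 - \left(5 + 5 \cdot 46^{2}\right) = -165 - \left(5 + 5 \cdot 2116\right) = -165 - \left(5 + 10580\right) = -165 - 10585 = -10750$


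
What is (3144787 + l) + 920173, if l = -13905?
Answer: 4051055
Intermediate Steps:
(3144787 + l) + 920173 = (3144787 - 13905) + 920173 = 3130882 + 920173 = 4051055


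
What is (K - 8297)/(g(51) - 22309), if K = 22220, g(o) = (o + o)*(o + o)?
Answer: -13923/11905 ≈ -1.1695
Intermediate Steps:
g(o) = 4*o² (g(o) = (2*o)*(2*o) = 4*o²)
(K - 8297)/(g(51) - 22309) = (22220 - 8297)/(4*51² - 22309) = 13923/(4*2601 - 22309) = 13923/(10404 - 22309) = 13923/(-11905) = 13923*(-1/11905) = -13923/11905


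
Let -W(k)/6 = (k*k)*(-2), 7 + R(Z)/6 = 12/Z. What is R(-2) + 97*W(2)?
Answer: 4578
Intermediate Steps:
R(Z) = -42 + 72/Z (R(Z) = -42 + 6*(12/Z) = -42 + 72/Z)
W(k) = 12*k**2 (W(k) = -6*k*k*(-2) = -6*k**2*(-2) = -(-12)*k**2 = 12*k**2)
R(-2) + 97*W(2) = (-42 + 72/(-2)) + 97*(12*2**2) = (-42 + 72*(-1/2)) + 97*(12*4) = (-42 - 36) + 97*48 = -78 + 4656 = 4578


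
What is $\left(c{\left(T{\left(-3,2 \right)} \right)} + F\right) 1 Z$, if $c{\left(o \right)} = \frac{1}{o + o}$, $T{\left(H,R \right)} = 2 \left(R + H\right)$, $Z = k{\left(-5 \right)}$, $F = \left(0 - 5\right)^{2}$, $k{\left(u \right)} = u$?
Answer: $- \frac{495}{4} \approx -123.75$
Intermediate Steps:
$F = 25$ ($F = \left(-5\right)^{2} = 25$)
$Z = -5$
$T{\left(H,R \right)} = 2 H + 2 R$ ($T{\left(H,R \right)} = 2 \left(H + R\right) = 2 H + 2 R$)
$c{\left(o \right)} = \frac{1}{2 o}$
$\left(c{\left(T{\left(-3,2 \right)} \right)} + F\right) 1 Z = \left(\frac{1}{2 \left(2 \left(-3\right) + 2 \cdot 2\right)} + 25\right) 1 \left(-5\right) = \left(\frac{1}{2 \left(-6 + 4\right)} + 25\right) 1 \left(-5\right) = \left(\frac{1}{2 \left(-2\right)} + 25\right) 1 \left(-5\right) = \left(\frac{1}{2} \left(- \frac{1}{2}\right) + 25\right) 1 \left(-5\right) = \left(- \frac{1}{4} + 25\right) 1 \left(-5\right) = \frac{99}{4} \cdot 1 \left(-5\right) = \frac{99}{4} \left(-5\right) = - \frac{495}{4}$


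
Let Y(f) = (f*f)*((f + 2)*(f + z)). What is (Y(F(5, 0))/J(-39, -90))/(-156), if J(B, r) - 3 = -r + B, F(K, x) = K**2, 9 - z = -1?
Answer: -21875/312 ≈ -70.112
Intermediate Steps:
z = 10 (z = 9 - 1*(-1) = 9 + 1 = 10)
J(B, r) = 3 + B - r (J(B, r) = 3 + (-r + B) = 3 + (B - r) = 3 + B - r)
Y(f) = f**2*(2 + f)*(10 + f) (Y(f) = (f*f)*((f + 2)*(f + 10)) = f**2*((2 + f)*(10 + f)) = f**2*(2 + f)*(10 + f))
(Y(F(5, 0))/J(-39, -90))/(-156) = (((5**2)**2*(20 + (5**2)**2 + 12*5**2))/(3 - 39 - 1*(-90)))/(-156) = ((25**2*(20 + 25**2 + 12*25))/(3 - 39 + 90))*(-1/156) = ((625*(20 + 625 + 300))/54)*(-1/156) = ((625*945)*(1/54))*(-1/156) = (590625*(1/54))*(-1/156) = (21875/2)*(-1/156) = -21875/312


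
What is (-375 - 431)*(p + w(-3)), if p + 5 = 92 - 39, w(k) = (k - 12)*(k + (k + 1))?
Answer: -99138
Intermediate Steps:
w(k) = (1 + 2*k)*(-12 + k) (w(k) = (-12 + k)*(k + (1 + k)) = (-12 + k)*(1 + 2*k) = (1 + 2*k)*(-12 + k))
p = 48 (p = -5 + (92 - 39) = -5 + 53 = 48)
(-375 - 431)*(p + w(-3)) = (-375 - 431)*(48 + (-12 - 23*(-3) + 2*(-3)²)) = -806*(48 + (-12 + 69 + 2*9)) = -806*(48 + (-12 + 69 + 18)) = -806*(48 + 75) = -806*123 = -99138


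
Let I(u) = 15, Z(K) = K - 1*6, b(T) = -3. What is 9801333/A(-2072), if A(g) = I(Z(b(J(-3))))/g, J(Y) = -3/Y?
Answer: -6769453992/5 ≈ -1.3539e+9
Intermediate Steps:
Z(K) = -6 + K (Z(K) = K - 6 = -6 + K)
A(g) = 15/g
9801333/A(-2072) = 9801333/((15/(-2072))) = 9801333/((15*(-1/2072))) = 9801333/(-15/2072) = 9801333*(-2072/15) = -6769453992/5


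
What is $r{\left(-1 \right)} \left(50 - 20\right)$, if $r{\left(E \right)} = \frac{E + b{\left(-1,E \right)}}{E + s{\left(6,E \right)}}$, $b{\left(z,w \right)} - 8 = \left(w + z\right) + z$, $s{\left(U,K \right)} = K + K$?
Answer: $-40$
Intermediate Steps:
$s{\left(U,K \right)} = 2 K$
$b{\left(z,w \right)} = 8 + w + 2 z$ ($b{\left(z,w \right)} = 8 + \left(\left(w + z\right) + z\right) = 8 + \left(w + 2 z\right) = 8 + w + 2 z$)
$r{\left(E \right)} = \frac{6 + 2 E}{3 E}$ ($r{\left(E \right)} = \frac{E + \left(8 + E + 2 \left(-1\right)\right)}{E + 2 E} = \frac{E + \left(8 + E - 2\right)}{3 E} = \left(E + \left(6 + E\right)\right) \frac{1}{3 E} = \left(6 + 2 E\right) \frac{1}{3 E} = \frac{6 + 2 E}{3 E}$)
$r{\left(-1 \right)} \left(50 - 20\right) = \left(\frac{2}{3} + \frac{2}{-1}\right) \left(50 - 20\right) = \left(\frac{2}{3} + 2 \left(-1\right)\right) 30 = \left(\frac{2}{3} - 2\right) 30 = \left(- \frac{4}{3}\right) 30 = -40$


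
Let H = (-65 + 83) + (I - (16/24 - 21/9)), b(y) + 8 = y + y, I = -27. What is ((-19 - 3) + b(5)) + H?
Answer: -82/3 ≈ -27.333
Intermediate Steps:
b(y) = -8 + 2*y (b(y) = -8 + (y + y) = -8 + 2*y)
H = -22/3 (H = (-65 + 83) + (-27 - (16/24 - 21/9)) = 18 + (-27 - (16*(1/24) - 21*⅑)) = 18 + (-27 - (⅔ - 7/3)) = 18 + (-27 - 1*(-5/3)) = 18 + (-27 + 5/3) = 18 - 76/3 = -22/3 ≈ -7.3333)
((-19 - 3) + b(5)) + H = ((-19 - 3) + (-8 + 2*5)) - 22/3 = (-22 + (-8 + 10)) - 22/3 = (-22 + 2) - 22/3 = -20 - 22/3 = -82/3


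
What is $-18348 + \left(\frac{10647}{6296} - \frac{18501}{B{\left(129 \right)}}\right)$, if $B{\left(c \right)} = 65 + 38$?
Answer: $- \frac{12013843479}{648488} \approx -18526.0$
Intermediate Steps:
$B{\left(c \right)} = 103$
$-18348 + \left(\frac{10647}{6296} - \frac{18501}{B{\left(129 \right)}}\right) = -18348 + \left(\frac{10647}{6296} - \frac{18501}{103}\right) = -18348 - \frac{115385655}{648488} = - \frac{12013843479}{648488}$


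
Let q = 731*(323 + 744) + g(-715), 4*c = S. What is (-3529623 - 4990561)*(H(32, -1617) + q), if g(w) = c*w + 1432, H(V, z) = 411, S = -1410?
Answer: -8808656129780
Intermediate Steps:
c = -705/2 (c = (1/4)*(-1410) = -705/2 ≈ -352.50)
g(w) = 1432 - 705*w/2 (g(w) = -705*w/2 + 1432 = 1432 - 705*w/2)
q = 2066893/2 (q = 731*(323 + 744) + (1432 - 705/2*(-715)) = 731*1067 + (1432 + 504075/2) = 779977 + 506939/2 = 2066893/2 ≈ 1.0334e+6)
(-3529623 - 4990561)*(H(32, -1617) + q) = (-3529623 - 4990561)*(411 + 2066893/2) = -8520184*2067715/2 = -8808656129780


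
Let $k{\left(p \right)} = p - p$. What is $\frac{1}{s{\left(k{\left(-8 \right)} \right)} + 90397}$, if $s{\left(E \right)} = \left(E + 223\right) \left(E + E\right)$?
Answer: $\frac{1}{90397} \approx 1.1062 \cdot 10^{-5}$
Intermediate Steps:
$k{\left(p \right)} = 0$
$s{\left(E \right)} = 2 E \left(223 + E\right)$ ($s{\left(E \right)} = \left(223 + E\right) 2 E = 2 E \left(223 + E\right)$)
$\frac{1}{s{\left(k{\left(-8 \right)} \right)} + 90397} = \frac{1}{2 \cdot 0 \left(223 + 0\right) + 90397} = \frac{1}{2 \cdot 0 \cdot 223 + 90397} = \frac{1}{0 + 90397} = \frac{1}{90397}$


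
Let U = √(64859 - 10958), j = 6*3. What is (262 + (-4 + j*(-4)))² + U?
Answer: 34596 + 3*√5989 ≈ 34828.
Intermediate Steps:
j = 18
U = 3*√5989 (U = √53901 = 3*√5989 ≈ 232.17)
(262 + (-4 + j*(-4)))² + U = (262 + (-4 + 18*(-4)))² + 3*√5989 = (262 + (-4 - 72))² + 3*√5989 = (262 - 76)² + 3*√5989 = 186² + 3*√5989 = 34596 + 3*√5989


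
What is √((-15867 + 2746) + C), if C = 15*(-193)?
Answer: 4*I*√1001 ≈ 126.55*I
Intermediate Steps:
C = -2895
√((-15867 + 2746) + C) = √((-15867 + 2746) - 2895) = √(-13121 - 2895) = √(-16016) = 4*I*√1001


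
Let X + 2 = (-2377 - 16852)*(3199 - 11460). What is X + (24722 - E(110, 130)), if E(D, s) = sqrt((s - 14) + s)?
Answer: 158875489 - sqrt(246) ≈ 1.5888e+8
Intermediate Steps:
E(D, s) = sqrt(-14 + 2*s) (E(D, s) = sqrt((-14 + s) + s) = sqrt(-14 + 2*s))
X = 158850767 (X = -2 + (-2377 - 16852)*(3199 - 11460) = -2 - 19229*(-8261) = -2 + 158850769 = 158850767)
X + (24722 - E(110, 130)) = 158850767 + (24722 - sqrt(-14 + 2*130)) = 158850767 + (24722 - sqrt(-14 + 260)) = 158850767 + (24722 - sqrt(246)) = 158875489 - sqrt(246)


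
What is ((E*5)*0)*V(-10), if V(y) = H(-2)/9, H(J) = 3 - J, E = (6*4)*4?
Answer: 0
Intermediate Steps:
E = 96 (E = 24*4 = 96)
V(y) = 5/9 (V(y) = (3 - 1*(-2))/9 = (3 + 2)*(⅑) = 5*(⅑) = 5/9)
((E*5)*0)*V(-10) = ((96*5)*0)*(5/9) = (480*0)*(5/9) = 0*(5/9) = 0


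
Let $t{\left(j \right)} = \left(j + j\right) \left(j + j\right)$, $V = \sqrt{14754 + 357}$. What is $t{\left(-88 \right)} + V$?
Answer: $30976 + 3 \sqrt{1679} \approx 31099.0$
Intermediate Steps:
$V = 3 \sqrt{1679}$ ($V = \sqrt{15111} = 3 \sqrt{1679} \approx 122.93$)
$t{\left(j \right)} = 4 j^{2}$ ($t{\left(j \right)} = 2 j 2 j = 4 j^{2}$)
$t{\left(-88 \right)} + V = 4 \left(-88\right)^{2} + 3 \sqrt{1679} = 4 \cdot 7744 + 3 \sqrt{1679} = 30976 + 3 \sqrt{1679}$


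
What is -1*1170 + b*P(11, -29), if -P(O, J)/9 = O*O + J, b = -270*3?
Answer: 669510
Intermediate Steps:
b = -810
P(O, J) = -9*J - 9*O**2 (P(O, J) = -9*(O*O + J) = -9*(O**2 + J) = -9*(J + O**2) = -9*J - 9*O**2)
-1*1170 + b*P(11, -29) = -1*1170 - 810*(-9*(-29) - 9*11**2) = -1170 - 810*(261 - 9*121) = -1170 - 810*(261 - 1089) = -1170 - 810*(-828) = -1170 + 670680 = 669510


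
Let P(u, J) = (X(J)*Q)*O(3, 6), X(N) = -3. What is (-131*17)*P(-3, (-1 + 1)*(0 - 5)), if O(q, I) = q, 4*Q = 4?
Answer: 20043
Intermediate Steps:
Q = 1 (Q = (¼)*4 = 1)
P(u, J) = -9 (P(u, J) = -3*1*3 = -3*3 = -9)
(-131*17)*P(-3, (-1 + 1)*(0 - 5)) = -131*17*(-9) = -2227*(-9) = 20043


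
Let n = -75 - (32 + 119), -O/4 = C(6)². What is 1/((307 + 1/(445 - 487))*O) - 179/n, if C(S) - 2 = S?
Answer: 147699835/186484352 ≈ 0.79202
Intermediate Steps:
C(S) = 2 + S
O = -256 (O = -4*(2 + 6)² = -4*8² = -4*64 = -256)
n = -226 (n = -75 - 1*151 = -75 - 151 = -226)
1/((307 + 1/(445 - 487))*O) - 179/n = 1/((307 + 1/(445 - 487))*(-256)) - 179/(-226) = -1/256/(307 + 1/(-42)) - 179*(-1/226) = -1/256/(307 - 1/42) + 179/226 = -1/256/(12893/42) + 179/226 = (42/12893)*(-1/256) + 179/226 = -21/1650304 + 179/226 = 147699835/186484352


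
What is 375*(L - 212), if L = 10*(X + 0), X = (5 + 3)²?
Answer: 160500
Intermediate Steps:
X = 64 (X = 8² = 64)
L = 640 (L = 10*(64 + 0) = 10*64 = 640)
375*(L - 212) = 375*(640 - 212) = 375*428 = 160500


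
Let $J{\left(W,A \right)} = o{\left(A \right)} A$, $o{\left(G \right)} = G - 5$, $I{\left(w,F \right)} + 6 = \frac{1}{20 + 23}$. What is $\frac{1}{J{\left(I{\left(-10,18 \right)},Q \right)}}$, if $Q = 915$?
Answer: $\frac{1}{832650} \approx 1.201 \cdot 10^{-6}$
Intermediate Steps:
$I{\left(w,F \right)} = - \frac{257}{43}$ ($I{\left(w,F \right)} = -6 + \frac{1}{20 + 23} = -6 + \frac{1}{43} = - \frac{257}{43}$)
$o{\left(G \right)} = -5 + G$
$J{\left(W,A \right)} = A \left(-5 + A\right)$ ($J{\left(W,A \right)} = \left(-5 + A\right) A = A \left(-5 + A\right)$)
$\frac{1}{J{\left(I{\left(-10,18 \right)},Q \right)}} = \frac{1}{915 \left(-5 + 915\right)} = \frac{1}{915 \cdot 910} = \frac{1}{832650}$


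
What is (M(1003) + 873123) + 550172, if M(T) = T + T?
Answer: 1425301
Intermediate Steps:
M(T) = 2*T
(M(1003) + 873123) + 550172 = (2*1003 + 873123) + 550172 = (2006 + 873123) + 550172 = 875129 + 550172 = 1425301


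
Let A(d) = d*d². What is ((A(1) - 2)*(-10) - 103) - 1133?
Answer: -1226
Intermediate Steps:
A(d) = d³
((A(1) - 2)*(-10) - 103) - 1133 = ((1³ - 2)*(-10) - 103) - 1133 = ((1 - 2)*(-10) - 103) - 1133 = (-1*(-10) - 103) - 1133 = (10 - 103) - 1133 = -93 - 1133 = -1226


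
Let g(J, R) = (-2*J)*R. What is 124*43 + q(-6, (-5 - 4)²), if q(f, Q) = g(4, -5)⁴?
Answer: 2565332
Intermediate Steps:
g(J, R) = -2*J*R
q(f, Q) = 2560000 (q(f, Q) = (-2*4*(-5))⁴ = 40⁴ = 2560000)
124*43 + q(-6, (-5 - 4)²) = 124*43 + 2560000 = 5332 + 2560000 = 2565332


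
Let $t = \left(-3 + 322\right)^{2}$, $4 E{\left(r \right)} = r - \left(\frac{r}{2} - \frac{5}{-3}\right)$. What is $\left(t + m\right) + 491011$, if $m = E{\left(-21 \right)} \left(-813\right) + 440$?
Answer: $\frac{4765479}{8} \approx 5.9569 \cdot 10^{5}$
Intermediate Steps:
$E{\left(r \right)} = - \frac{5}{12} + \frac{r}{8}$ ($E{\left(r \right)} = \frac{r - \left(\frac{r}{2} - \frac{5}{-3}\right)}{4} = \frac{r - \left(r \frac{1}{2} - - \frac{5}{3}\right)}{4} = \frac{r - \left(\frac{r}{2} + \frac{5}{3}\right)}{4} = \frac{r - \left(\frac{5}{3} + \frac{r}{2}\right)}{4} = \frac{- \frac{5}{3} + \frac{r}{2}}{4} = - \frac{5}{12} + \frac{r}{8}$)
$m = \frac{23303}{8}$ ($m = \left(- \frac{5}{12} + \frac{1}{8} \left(-21\right)\right) \left(-813\right) + 440 = \left(- \frac{5}{12} - \frac{21}{8}\right) \left(-813\right) + 440 = \left(- \frac{73}{24}\right) \left(-813\right) + 440 = \frac{19783}{8} + 440 = \frac{23303}{8} \approx 2912.9$)
$t = 101761$ ($t = 319^{2} = 101761$)
$\left(t + m\right) + 491011 = \left(101761 + \frac{23303}{8}\right) + 491011 = \frac{837391}{8} + 491011 = \frac{4765479}{8}$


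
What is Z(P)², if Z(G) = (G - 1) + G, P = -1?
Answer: 9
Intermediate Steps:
Z(G) = -1 + 2*G (Z(G) = (-1 + G) + G = -1 + 2*G)
Z(P)² = (-1 + 2*(-1))² = (-1 - 2)² = (-3)² = 9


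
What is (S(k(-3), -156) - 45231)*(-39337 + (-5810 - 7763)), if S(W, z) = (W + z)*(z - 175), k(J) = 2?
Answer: -303862130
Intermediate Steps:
S(W, z) = (-175 + z)*(W + z) (S(W, z) = (W + z)*(-175 + z) = (-175 + z)*(W + z))
(S(k(-3), -156) - 45231)*(-39337 + (-5810 - 7763)) = (((-156)² - 175*2 - 175*(-156) + 2*(-156)) - 45231)*(-39337 + (-5810 - 7763)) = ((24336 - 350 + 27300 - 312) - 45231)*(-39337 - 13573) = (50974 - 45231)*(-52910) = 5743*(-52910) = -303862130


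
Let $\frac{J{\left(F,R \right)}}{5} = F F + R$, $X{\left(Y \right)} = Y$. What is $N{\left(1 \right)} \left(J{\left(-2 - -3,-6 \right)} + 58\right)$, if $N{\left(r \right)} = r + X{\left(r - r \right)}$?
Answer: $33$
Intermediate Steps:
$N{\left(r \right)} = r$ ($N{\left(r \right)} = r + \left(r - r\right) = r + 0 = r$)
$J{\left(F,R \right)} = 5 R + 5 F^{2}$ ($J{\left(F,R \right)} = 5 \left(F F + R\right) = 5 \left(F^{2} + R\right) = 5 \left(R + F^{2}\right) = 5 R + 5 F^{2}$)
$N{\left(1 \right)} \left(J{\left(-2 - -3,-6 \right)} + 58\right) = 1 \left(\left(5 \left(-6\right) + 5 \left(-2 - -3\right)^{2}\right) + 58\right) = 1 \left(\left(-30 + 5 \left(-2 + 3\right)^{2}\right) + 58\right) = 1 \left(\left(-30 + 5 \cdot 1^{2}\right) + 58\right) = 1 \left(\left(-30 + 5 \cdot 1\right) + 58\right) = 1 \left(\left(-30 + 5\right) + 58\right) = 1 \left(-25 + 58\right) = 1 \cdot 33 = 33$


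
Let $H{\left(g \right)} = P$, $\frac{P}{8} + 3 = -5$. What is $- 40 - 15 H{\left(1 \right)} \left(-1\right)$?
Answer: $38400$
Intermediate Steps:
$P = -64$ ($P = -24 + 8 \left(-5\right) = -24 - 40 = -64$)
$H{\left(g \right)} = -64$
$- 40 - 15 H{\left(1 \right)} \left(-1\right) = - 40 \left(-15\right) \left(-64\right) \left(-1\right) = - 40 \cdot 960 \left(-1\right) = \left(-40\right) \left(-960\right) = 38400$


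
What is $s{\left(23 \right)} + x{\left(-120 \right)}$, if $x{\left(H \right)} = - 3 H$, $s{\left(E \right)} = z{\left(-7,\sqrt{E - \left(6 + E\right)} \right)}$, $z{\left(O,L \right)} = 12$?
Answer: $372$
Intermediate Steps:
$s{\left(E \right)} = 12$
$s{\left(23 \right)} + x{\left(-120 \right)} = 12 - -360 = 12 + 360 = 372$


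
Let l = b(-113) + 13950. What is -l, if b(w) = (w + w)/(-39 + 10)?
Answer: -404776/29 ≈ -13958.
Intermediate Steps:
b(w) = -2*w/29 (b(w) = (2*w)/(-29) = (2*w)*(-1/29) = -2*w/29)
l = 404776/29 (l = -2/29*(-113) + 13950 = 226/29 + 13950 = 404776/29 ≈ 13958.)
-l = -1*404776/29 = -404776/29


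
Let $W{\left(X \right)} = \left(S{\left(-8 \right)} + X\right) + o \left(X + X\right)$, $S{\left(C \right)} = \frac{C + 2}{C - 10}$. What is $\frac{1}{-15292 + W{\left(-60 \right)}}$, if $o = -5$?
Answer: $- \frac{3}{44255} \approx -6.7789 \cdot 10^{-5}$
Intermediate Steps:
$S{\left(C \right)} = \frac{2 + C}{-10 + C}$
$W{\left(X \right)} = \frac{1}{3} - 9 X$ ($W{\left(X \right)} = \left(\frac{2 - 8}{-10 - 8} + X\right) - 5 \left(X + X\right) = \left(\frac{1}{-18} \left(-6\right) + X\right) - 5 \cdot 2 X = \left(\left(- \frac{1}{18}\right) \left(-6\right) + X\right) - 10 X = \left(\frac{1}{3} + X\right) - 10 X = \frac{1}{3} - 9 X$)
$\frac{1}{-15292 + W{\left(-60 \right)}} = \frac{1}{-15292 + \left(\frac{1}{3} - -540\right)} = \frac{1}{-15292 + \left(\frac{1}{3} + 540\right)} = \frac{1}{-15292 + \frac{1621}{3}} = \frac{1}{- \frac{44255}{3}} = - \frac{3}{44255}$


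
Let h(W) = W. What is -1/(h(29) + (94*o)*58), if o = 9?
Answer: -1/49097 ≈ -2.0368e-5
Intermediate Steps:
-1/(h(29) + (94*o)*58) = -1/(29 + (94*9)*58) = -1/(29 + 846*58) = -1/(29 + 49068) = -1/49097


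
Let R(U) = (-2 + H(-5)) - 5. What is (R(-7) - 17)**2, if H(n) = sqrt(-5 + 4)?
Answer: (24 - I)**2 ≈ 575.0 - 48.0*I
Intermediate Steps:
H(n) = I (H(n) = sqrt(-1) = I)
R(U) = -7 + I (R(U) = (-2 + I) - 5 = -7 + I)
(R(-7) - 17)**2 = ((-7 + I) - 17)**2 = (-24 + I)**2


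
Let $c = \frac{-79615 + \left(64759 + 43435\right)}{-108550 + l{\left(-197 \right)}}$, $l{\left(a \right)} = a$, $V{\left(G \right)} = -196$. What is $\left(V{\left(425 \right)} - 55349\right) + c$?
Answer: $- \frac{6040380694}{108747} \approx -55545.0$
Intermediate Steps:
$c = - \frac{28579}{108747}$ ($c = \frac{-79615 + \left(64759 + 43435\right)}{-108550 - 197} = \frac{-79615 + 108194}{-108747} = 28579 \left(- \frac{1}{108747}\right) = - \frac{28579}{108747} \approx -0.2628$)
$\left(V{\left(425 \right)} - 55349\right) + c = \left(-196 - 55349\right) - \frac{28579}{108747} = -55545 - \frac{28579}{108747} = - \frac{6040380694}{108747}$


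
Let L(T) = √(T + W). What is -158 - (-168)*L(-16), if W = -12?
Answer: -158 + 336*I*√7 ≈ -158.0 + 888.97*I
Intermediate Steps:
L(T) = √(-12 + T) (L(T) = √(T - 12) = √(-12 + T))
-158 - (-168)*L(-16) = -158 - (-168)*√(-12 - 16) = -158 - (-168)*√(-28) = -158 - (-168)*2*I*√7 = -158 - (-336)*I*√7 = -158 + 336*I*√7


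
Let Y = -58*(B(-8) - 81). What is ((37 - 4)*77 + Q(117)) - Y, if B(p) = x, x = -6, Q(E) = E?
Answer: -2388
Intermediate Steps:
B(p) = -6
Y = 5046 (Y = -58*(-6 - 81) = -58*(-87) = 5046)
((37 - 4)*77 + Q(117)) - Y = ((37 - 4)*77 + 117) - 1*5046 = (33*77 + 117) - 5046 = (2541 + 117) - 5046 = 2658 - 5046 = -2388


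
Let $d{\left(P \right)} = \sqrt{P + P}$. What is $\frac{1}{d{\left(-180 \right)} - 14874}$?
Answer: $- \frac{2479}{36872706} - \frac{i \sqrt{10}}{36872706} \approx -6.7231 \cdot 10^{-5} - 8.5762 \cdot 10^{-8} i$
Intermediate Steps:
$d{\left(P \right)} = \sqrt{2} \sqrt{P}$ ($d{\left(P \right)} = \sqrt{2 P} = \sqrt{2} \sqrt{P}$)
$\frac{1}{d{\left(-180 \right)} - 14874} = \frac{1}{\sqrt{2} \sqrt{-180} - 14874} = \frac{1}{\sqrt{2} \cdot 6 i \sqrt{5} + \left(-32755 + 17881\right)} = \frac{1}{6 i \sqrt{10} - 14874} = \frac{1}{-14874 + 6 i \sqrt{10}}$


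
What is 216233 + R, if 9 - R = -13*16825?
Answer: 434967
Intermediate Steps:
R = 218734 (R = 9 - (-13)*16825 = 9 - 1*(-218725) = 9 + 218725 = 218734)
216233 + R = 216233 + 218734 = 434967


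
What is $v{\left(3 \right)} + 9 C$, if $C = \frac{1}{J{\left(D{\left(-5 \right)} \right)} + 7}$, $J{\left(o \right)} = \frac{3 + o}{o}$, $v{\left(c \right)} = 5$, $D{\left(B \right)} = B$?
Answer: $\frac{230}{37} \approx 6.2162$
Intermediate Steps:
$J{\left(o \right)} = \frac{3 + o}{o}$
$C = \frac{5}{37}$ ($C = \frac{1}{\frac{3 - 5}{-5} + 7} = \frac{1}{\left(- \frac{1}{5}\right) \left(-2\right) + 7} = \frac{1}{\frac{2}{5} + 7} = \frac{1}{\frac{37}{5}} = \frac{5}{37} \approx 0.13514$)
$v{\left(3 \right)} + 9 C = 5 + 9 \cdot \frac{5}{37} = 5 + \frac{45}{37} = \frac{230}{37}$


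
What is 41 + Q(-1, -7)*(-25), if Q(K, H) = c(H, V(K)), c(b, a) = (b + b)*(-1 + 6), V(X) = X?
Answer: 1791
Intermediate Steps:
c(b, a) = 10*b (c(b, a) = (2*b)*5 = 10*b)
Q(K, H) = 10*H
41 + Q(-1, -7)*(-25) = 41 + (10*(-7))*(-25) = 41 - 70*(-25) = 41 + 1750 = 1791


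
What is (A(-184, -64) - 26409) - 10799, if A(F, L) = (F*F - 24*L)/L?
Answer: -37761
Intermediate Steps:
A(F, L) = (F² - 24*L)/L
(A(-184, -64) - 26409) - 10799 = ((-24 + (-184)²/(-64)) - 26409) - 10799 = ((-24 + 33856*(-1/64)) - 26409) - 10799 = ((-24 - 529) - 26409) - 10799 = (-553 - 26409) - 10799 = -26962 - 10799 = -37761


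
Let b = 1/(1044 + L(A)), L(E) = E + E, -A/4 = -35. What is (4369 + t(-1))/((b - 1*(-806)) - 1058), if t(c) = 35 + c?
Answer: -5829572/333647 ≈ -17.472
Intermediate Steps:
A = 140 (A = -4*(-35) = 140)
L(E) = 2*E
b = 1/1324 (b = 1/(1044 + 2*140) = 1/(1044 + 280) = 1/1324 ≈ 0.00075529)
(4369 + t(-1))/((b - 1*(-806)) - 1058) = (4369 + (35 - 1))/((1/1324 - 1*(-806)) - 1058) = (4369 + 34)/((1/1324 + 806) - 1058) = 4403/(1067145/1324 - 1058) = 4403/(-333647/1324) = 4403*(-1324/333647) = -5829572/333647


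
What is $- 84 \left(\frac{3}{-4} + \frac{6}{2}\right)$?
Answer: $-189$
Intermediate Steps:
$- 84 \left(\frac{3}{-4} + \frac{6}{2}\right) = - 84 \left(3 \left(- \frac{1}{4}\right) + 6 \cdot \frac{1}{2}\right) = - 84 \left(- \frac{3}{4} + 3\right) = \left(-84\right) \frac{9}{4} = -189$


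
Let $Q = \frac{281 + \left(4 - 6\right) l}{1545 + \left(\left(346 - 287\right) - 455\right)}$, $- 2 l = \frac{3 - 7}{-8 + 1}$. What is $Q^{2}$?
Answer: $\frac{431649}{7187761} \approx 0.060053$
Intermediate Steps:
$l = - \frac{2}{7}$ ($l = - \frac{\left(3 - 7\right) \frac{1}{-8 + 1}}{2} = - \frac{\left(-4\right) \frac{1}{-7}}{2} = - \frac{\left(-4\right) \left(- \frac{1}{7}\right)}{2} = \left(- \frac{1}{2}\right) \frac{4}{7} = - \frac{2}{7} \approx -0.28571$)
$Q = \frac{657}{2681}$ ($Q = \frac{281 + \left(4 - 6\right) \left(- \frac{2}{7}\right)}{1545 + \left(\left(346 - 287\right) - 455\right)} = \frac{281 - - \frac{4}{7}}{1545 + \left(59 - 455\right)} = \frac{281 + \frac{4}{7}}{1545 - 396} = \frac{1971}{7 \cdot 1149} = \frac{1971}{7} \cdot \frac{1}{1149} = \frac{657}{2681} \approx 0.24506$)
$Q^{2} = \left(\frac{657}{2681}\right)^{2} = \frac{431649}{7187761}$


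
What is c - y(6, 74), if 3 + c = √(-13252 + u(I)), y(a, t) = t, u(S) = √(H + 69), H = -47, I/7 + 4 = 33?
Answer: -77 + I*√(13252 - √22) ≈ -77.0 + 115.1*I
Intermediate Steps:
I = 203 (I = -28 + 7*33 = -28 + 231 = 203)
u(S) = √22 (u(S) = √(-47 + 69) = √22)
c = -3 + √(-13252 + √22) ≈ -3.0 + 115.1*I
c - y(6, 74) = (-3 + I*√(13252 - √22)) - 1*74 = (-3 + I*√(13252 - √22)) - 74 = -77 + I*√(13252 - √22)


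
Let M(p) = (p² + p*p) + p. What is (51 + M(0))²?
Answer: 2601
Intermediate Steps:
M(p) = p + 2*p² (M(p) = (p² + p²) + p = 2*p² + p = p + 2*p²)
(51 + M(0))² = (51 + 0*(1 + 2*0))² = (51 + 0*(1 + 0))² = (51 + 0*1)² = (51 + 0)² = 51² = 2601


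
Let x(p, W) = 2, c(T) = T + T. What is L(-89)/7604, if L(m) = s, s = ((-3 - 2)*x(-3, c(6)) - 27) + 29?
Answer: -2/1901 ≈ -0.0010521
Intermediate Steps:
c(T) = 2*T
s = -8 (s = ((-3 - 2)*2 - 27) + 29 = (-5*2 - 27) + 29 = (-10 - 27) + 29 = -37 + 29 = -8)
L(m) = -8
L(-89)/7604 = -8/7604 = -8*1/7604 = -2/1901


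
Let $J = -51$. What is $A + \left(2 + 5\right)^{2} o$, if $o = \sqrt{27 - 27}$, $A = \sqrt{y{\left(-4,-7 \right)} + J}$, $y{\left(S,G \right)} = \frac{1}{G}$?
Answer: $\frac{i \sqrt{2506}}{7} \approx 7.1514 i$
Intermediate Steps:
$A = \frac{i \sqrt{2506}}{7}$ ($A = \sqrt{\frac{1}{-7} - 51} = \sqrt{- \frac{1}{7} - 51} = \sqrt{- \frac{358}{7}} = \frac{i \sqrt{2506}}{7} \approx 7.1514 i$)
$o = 0$ ($o = \sqrt{0} = 0$)
$A + \left(2 + 5\right)^{2} o = \frac{i \sqrt{2506}}{7} + \left(2 + 5\right)^{2} \cdot 0 = \frac{i \sqrt{2506}}{7} + 7^{2} \cdot 0 = \frac{i \sqrt{2506}}{7} + 49 \cdot 0 = \frac{i \sqrt{2506}}{7} + 0 = \frac{i \sqrt{2506}}{7}$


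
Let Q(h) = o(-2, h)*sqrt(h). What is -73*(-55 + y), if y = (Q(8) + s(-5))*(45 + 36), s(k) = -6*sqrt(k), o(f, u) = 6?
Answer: 4015 - 70956*sqrt(2) + 35478*I*sqrt(5) ≈ -96332.0 + 79331.0*I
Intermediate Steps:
Q(h) = 6*sqrt(h)
y = 972*sqrt(2) - 486*I*sqrt(5) (y = (6*sqrt(8) - 6*I*sqrt(5))*(45 + 36) = (6*(2*sqrt(2)) - 6*I*sqrt(5))*81 = (12*sqrt(2) - 6*I*sqrt(5))*81 = 972*sqrt(2) - 486*I*sqrt(5) ≈ 1374.6 - 1086.7*I)
-73*(-55 + y) = -73*(-55 + (972*sqrt(2) - 486*I*sqrt(5))) = -73*(-55 + 972*sqrt(2) - 486*I*sqrt(5)) = 4015 - 70956*sqrt(2) + 35478*I*sqrt(5)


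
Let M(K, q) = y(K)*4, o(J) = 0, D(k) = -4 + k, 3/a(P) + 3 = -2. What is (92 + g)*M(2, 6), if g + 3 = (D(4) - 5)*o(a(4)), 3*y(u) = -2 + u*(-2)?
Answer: -712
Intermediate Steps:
a(P) = -⅗ (a(P) = 3/(-3 - 2) = 3/(-5) = 3*(-⅕) = -⅗)
y(u) = -⅔ - 2*u/3 (y(u) = (-2 + u*(-2))/3 = (-2 - 2*u)/3 = -⅔ - 2*u/3)
g = -3 (g = -3 + ((-4 + 4) - 5)*0 = -3 + (0 - 5)*0 = -3 - 5*0 = -3 + 0 = -3)
M(K, q) = -8/3 - 8*K/3 (M(K, q) = (-⅔ - 2*K/3)*4 = -8/3 - 8*K/3)
(92 + g)*M(2, 6) = (92 - 3)*(-8/3 - 8/3*2) = 89*(-8/3 - 16/3) = 89*(-8) = -712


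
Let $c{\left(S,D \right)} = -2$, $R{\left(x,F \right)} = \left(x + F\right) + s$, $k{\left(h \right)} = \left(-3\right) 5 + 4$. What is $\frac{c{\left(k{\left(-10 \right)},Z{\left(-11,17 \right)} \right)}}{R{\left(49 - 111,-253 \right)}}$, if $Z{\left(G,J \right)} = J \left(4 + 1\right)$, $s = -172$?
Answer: $\frac{2}{487} \approx 0.0041068$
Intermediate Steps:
$Z{\left(G,J \right)} = 5 J$ ($Z{\left(G,J \right)} = J 5 = 5 J$)
$k{\left(h \right)} = -11$ ($k{\left(h \right)} = -15 + 4 = -11$)
$R{\left(x,F \right)} = -172 + F + x$ ($R{\left(x,F \right)} = \left(x + F\right) - 172 = \left(F + x\right) - 172 = -172 + F + x$)
$\frac{c{\left(k{\left(-10 \right)},Z{\left(-11,17 \right)} \right)}}{R{\left(49 - 111,-253 \right)}} = - \frac{2}{-172 - 253 + \left(49 - 111\right)} = - \frac{2}{-172 - 253 - 62} = - \frac{2}{-487} = \left(-2\right) \left(- \frac{1}{487}\right) = \frac{2}{487}$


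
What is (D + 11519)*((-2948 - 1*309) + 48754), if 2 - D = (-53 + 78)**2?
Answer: 495735312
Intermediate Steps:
D = -623 (D = 2 - (-53 + 78)**2 = 2 - 1*25**2 = 2 - 1*625 = 2 - 625 = -623)
(D + 11519)*((-2948 - 1*309) + 48754) = (-623 + 11519)*((-2948 - 1*309) + 48754) = 10896*((-2948 - 309) + 48754) = 10896*(-3257 + 48754) = 10896*45497 = 495735312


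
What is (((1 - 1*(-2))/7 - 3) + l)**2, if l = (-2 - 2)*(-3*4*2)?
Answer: 427716/49 ≈ 8728.9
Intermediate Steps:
l = 96 (l = -(-48)*2 = -4*(-24) = 96)
(((1 - 1*(-2))/7 - 3) + l)**2 = (((1 - 1*(-2))/7 - 3) + 96)**2 = (((1 + 2)*(1/7) - 3) + 96)**2 = ((3*(1/7) - 3) + 96)**2 = ((3/7 - 3) + 96)**2 = (-18/7 + 96)**2 = (654/7)**2 = 427716/49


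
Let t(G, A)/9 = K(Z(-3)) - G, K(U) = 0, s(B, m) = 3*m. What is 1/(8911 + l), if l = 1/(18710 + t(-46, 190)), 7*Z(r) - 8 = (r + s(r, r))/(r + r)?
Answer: 19124/170413965 ≈ 0.00011222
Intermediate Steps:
Z(r) = 10/7 (Z(r) = 8/7 + ((r + 3*r)/(r + r))/7 = 8/7 + ((4*r)/((2*r)))/7 = 8/7 + ((4*r)*(1/(2*r)))/7 = 8/7 + (⅐)*2 = 8/7 + 2/7 = 10/7)
t(G, A) = -9*G (t(G, A) = 9*(0 - G) = 9*(-G) = -9*G)
l = 1/19124 (l = 1/(18710 - 9*(-46)) = 1/(18710 + 414) = 1/19124 ≈ 5.2290e-5)
1/(8911 + l) = 1/(8911 + 1/19124) = 1/(170413965/19124) = 19124/170413965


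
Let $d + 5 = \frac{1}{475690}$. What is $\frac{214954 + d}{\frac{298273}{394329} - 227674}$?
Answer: $- \frac{40319781336081819}{42706574106781370} \approx -0.94411$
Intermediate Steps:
$d = - \frac{2378449}{475690}$ ($d = -5 + \frac{1}{475690} = - \frac{2378449}{475690} \approx -5.0$)
$\frac{214954 + d}{\frac{298273}{394329} - 227674} = \frac{214954 - \frac{2378449}{475690}}{\frac{298273}{394329} - 227674} = \frac{102249089811}{475690 \left(298273 \cdot \frac{1}{394329} - 227674\right)} = \frac{102249089811}{475690 \left(\frac{298273}{394329} - 227674\right)} = \frac{102249089811}{475690 \left(- \frac{89778162473}{394329}\right)} = \frac{102249089811}{475690} \left(- \frac{394329}{89778162473}\right) = - \frac{40319781336081819}{42706574106781370}$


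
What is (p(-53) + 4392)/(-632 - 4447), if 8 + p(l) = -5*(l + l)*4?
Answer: -2168/1693 ≈ -1.2806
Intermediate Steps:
p(l) = -8 - 40*l (p(l) = -8 - 5*(l + l)*4 = -8 - 10*l*4 = -8 - 40*l)
(p(-53) + 4392)/(-632 - 4447) = ((-8 - 40*(-53)) + 4392)/(-632 - 4447) = ((-8 + 2120) + 4392)/(-5079) = (2112 + 4392)*(-1/5079) = 6504*(-1/5079) = -2168/1693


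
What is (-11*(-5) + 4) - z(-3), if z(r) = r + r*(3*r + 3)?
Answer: 44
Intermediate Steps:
z(r) = r + r*(3 + 3*r)
(-11*(-5) + 4) - z(-3) = (-11*(-5) + 4) - (-3)*(4 + 3*(-3)) = (55 + 4) - (-3)*(4 - 9) = 59 - (-3)*(-5) = 59 - 1*15 = 59 - 15 = 44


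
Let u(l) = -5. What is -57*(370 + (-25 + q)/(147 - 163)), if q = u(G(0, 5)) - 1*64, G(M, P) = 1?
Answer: -171399/8 ≈ -21425.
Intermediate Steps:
q = -69 (q = -5 - 1*64 = -5 - 64 = -69)
-57*(370 + (-25 + q)/(147 - 163)) = -57*(370 + (-25 - 69)/(147 - 163)) = -57*(370 - 94/(-16)) = -57*(370 - 94*(-1/16)) = -57*(370 + 47/8) = -57*3007/8 = -171399/8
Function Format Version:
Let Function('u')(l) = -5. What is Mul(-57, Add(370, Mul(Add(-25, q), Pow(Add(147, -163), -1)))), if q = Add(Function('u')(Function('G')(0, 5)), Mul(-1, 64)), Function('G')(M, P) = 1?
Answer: Rational(-171399, 8) ≈ -21425.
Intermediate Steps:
q = -69 (q = Add(-5, Mul(-1, 64)) = Add(-5, -64) = -69)
Mul(-57, Add(370, Mul(Add(-25, q), Pow(Add(147, -163), -1)))) = Mul(-57, Add(370, Mul(Add(-25, -69), Pow(Add(147, -163), -1)))) = Mul(-57, Add(370, Mul(-94, Pow(-16, -1)))) = Mul(-57, Add(370, Mul(-94, Rational(-1, 16)))) = Mul(-57, Add(370, Rational(47, 8))) = Mul(-57, Rational(3007, 8)) = Rational(-171399, 8)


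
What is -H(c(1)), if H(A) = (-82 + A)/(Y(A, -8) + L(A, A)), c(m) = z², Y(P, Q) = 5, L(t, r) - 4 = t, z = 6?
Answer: 46/45 ≈ 1.0222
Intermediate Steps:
L(t, r) = 4 + t
c(m) = 36 (c(m) = 6² = 36)
H(A) = (-82 + A)/(9 + A) (H(A) = (-82 + A)/(5 + (4 + A)) = (-82 + A)/(9 + A))
-H(c(1)) = -(-82 + 36)/(9 + 36) = -(-46)/45 = -1*(-46/45) = 46/45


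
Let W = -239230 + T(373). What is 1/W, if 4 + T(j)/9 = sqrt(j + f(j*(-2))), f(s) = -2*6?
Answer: -1/239095 ≈ -4.1824e-6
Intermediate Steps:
f(s) = -12
T(j) = -36 + 9*sqrt(-12 + j) (T(j) = -36 + 9*sqrt(j - 12) = -36 + 9*sqrt(-12 + j))
W = -239095 (W = -239230 + (-36 + 9*sqrt(-12 + 373)) = -239230 + (-36 + 9*sqrt(361)) = -239230 + (-36 + 9*19) = -239230 + (-36 + 171) = -239230 + 135 = -239095)
1/W = 1/(-239095) = -1/239095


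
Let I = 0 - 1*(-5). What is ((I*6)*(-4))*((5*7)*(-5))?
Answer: 21000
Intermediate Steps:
I = 5 (I = 0 + 5 = 5)
((I*6)*(-4))*((5*7)*(-5)) = ((5*6)*(-4))*((5*7)*(-5)) = (30*(-4))*(35*(-5)) = -120*(-175) = 21000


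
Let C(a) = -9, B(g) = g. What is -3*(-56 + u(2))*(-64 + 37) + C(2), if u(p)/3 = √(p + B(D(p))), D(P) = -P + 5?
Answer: -4545 + 243*√5 ≈ -4001.6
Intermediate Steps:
D(P) = 5 - P
u(p) = 3*√5 (u(p) = 3*√(p + (5 - p)) = 3*√5)
-3*(-56 + u(2))*(-64 + 37) + C(2) = -3*(-56 + 3*√5)*(-64 + 37) - 9 = -3*(-56 + 3*√5)*(-27) - 9 = -3*(1512 - 81*√5) - 9 = (-4536 + 243*√5) - 9 = -4545 + 243*√5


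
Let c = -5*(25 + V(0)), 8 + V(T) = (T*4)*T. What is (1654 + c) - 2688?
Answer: -1119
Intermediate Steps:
V(T) = -8 + 4*T² (V(T) = -8 + (T*4)*T = -8 + (4*T)*T = -8 + 4*T²)
c = -85 (c = -5*(25 + (-8 + 4*0²)) = -5*(25 + (-8 + 4*0)) = -5*(25 + (-8 + 0)) = -5*(25 - 8) = -5*17 = -85)
(1654 + c) - 2688 = (1654 - 85) - 2688 = 1569 - 2688 = -1119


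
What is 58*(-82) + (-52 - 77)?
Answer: -4885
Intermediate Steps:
58*(-82) + (-52 - 77) = -4756 - 129 = -4885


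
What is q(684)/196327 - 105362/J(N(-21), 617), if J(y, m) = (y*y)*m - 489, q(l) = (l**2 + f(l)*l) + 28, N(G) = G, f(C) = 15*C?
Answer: 1006248559409/26661991908 ≈ 37.741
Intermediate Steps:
q(l) = 28 + 16*l**2 (q(l) = (l**2 + (15*l)*l) + 28 = (l**2 + 15*l**2) + 28 = 16*l**2 + 28 = 28 + 16*l**2)
J(y, m) = -489 + m*y**2 (J(y, m) = y**2*m - 489 = m*y**2 - 489 = -489 + m*y**2)
q(684)/196327 - 105362/J(N(-21), 617) = (28 + 16*684**2)/196327 - 105362/(-489 + 617*(-21)**2) = (28 + 16*467856)*(1/196327) - 105362/(-489 + 617*441) = (28 + 7485696)*(1/196327) - 105362/(-489 + 272097) = 7485724*(1/196327) - 105362/271608 = 7485724/196327 - 105362*1/271608 = 7485724/196327 - 52681/135804 = 1006248559409/26661991908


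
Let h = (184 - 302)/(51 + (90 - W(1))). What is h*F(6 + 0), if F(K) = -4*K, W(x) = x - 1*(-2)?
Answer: 472/23 ≈ 20.522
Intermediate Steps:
W(x) = 2 + x (W(x) = x + 2 = 2 + x)
h = -59/69 (h = (184 - 302)/(51 + (90 - (2 + 1))) = -118/(51 + (90 - 1*3)) = -118/(51 + (90 - 3)) = -118/(51 + 87) = -118/138 = -118*1/138 = -59/69 ≈ -0.85507)
h*F(6 + 0) = -(-236)*(6 + 0)/69 = -(-236)*6/69 = -59/69*(-24) = 472/23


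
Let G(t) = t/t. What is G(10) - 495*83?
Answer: -41084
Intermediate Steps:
G(t) = 1
G(10) - 495*83 = 1 - 495*83 = 1 - 41085 = -41084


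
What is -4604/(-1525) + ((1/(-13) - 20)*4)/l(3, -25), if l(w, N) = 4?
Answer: -338173/19825 ≈ -17.058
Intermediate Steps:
-4604/(-1525) + ((1/(-13) - 20)*4)/l(3, -25) = -4604/(-1525) + ((1/(-13) - 20)*4)/4 = -4604*(-1/1525) + ((-1/13 - 20)*4)*(1/4) = 4604/1525 - 261/13*4*(1/4) = 4604/1525 - 1044/13*1/4 = 4604/1525 - 261/13 = -338173/19825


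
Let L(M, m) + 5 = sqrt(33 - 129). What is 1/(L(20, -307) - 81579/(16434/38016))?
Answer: -1300077389/245347833059233 - 27556*I*sqrt(6)/245347833059233 ≈ -5.2989e-6 - 2.7511e-10*I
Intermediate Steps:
L(M, m) = -5 + 4*I*sqrt(6) (L(M, m) = -5 + sqrt(33 - 129) = -5 + sqrt(-96) = -5 + 4*I*sqrt(6))
1/(L(20, -307) - 81579/(16434/38016)) = 1/((-5 + 4*I*sqrt(6)) - 81579/(16434/38016)) = 1/((-5 + 4*I*sqrt(6)) - 81579/(16434*(1/38016))) = 1/((-5 + 4*I*sqrt(6)) - 81579/83/192) = 1/((-5 + 4*I*sqrt(6)) - 81579*192/83) = 1/((-5 + 4*I*sqrt(6)) - 15663168/83) = 1/(-15663583/83 + 4*I*sqrt(6))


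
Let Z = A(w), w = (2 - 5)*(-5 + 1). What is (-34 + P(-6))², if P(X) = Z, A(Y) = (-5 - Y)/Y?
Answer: 180625/144 ≈ 1254.3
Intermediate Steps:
w = 12 (w = -3*(-4) = 12)
A(Y) = (-5 - Y)/Y
Z = -17/12 (Z = (-5 - 1*12)/12 = (-5 - 12)/12 = (1/12)*(-17) = -17/12 ≈ -1.4167)
P(X) = -17/12
(-34 + P(-6))² = (-34 - 17/12)² = (-425/12)² = 180625/144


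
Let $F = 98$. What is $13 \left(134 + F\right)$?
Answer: $3016$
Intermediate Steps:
$13 \left(134 + F\right) = 13 \left(134 + 98\right) = 13 \cdot 232 = 3016$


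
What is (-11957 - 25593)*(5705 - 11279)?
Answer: 209303700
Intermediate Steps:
(-11957 - 25593)*(5705 - 11279) = -37550*(-5574) = 209303700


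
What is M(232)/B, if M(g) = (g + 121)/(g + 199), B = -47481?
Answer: -353/20464311 ≈ -1.7250e-5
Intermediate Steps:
M(g) = (121 + g)/(199 + g)
M(232)/B = ((121 + 232)/(199 + 232))/(-47481) = (353/431)*(-1/47481) = -353/20464311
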